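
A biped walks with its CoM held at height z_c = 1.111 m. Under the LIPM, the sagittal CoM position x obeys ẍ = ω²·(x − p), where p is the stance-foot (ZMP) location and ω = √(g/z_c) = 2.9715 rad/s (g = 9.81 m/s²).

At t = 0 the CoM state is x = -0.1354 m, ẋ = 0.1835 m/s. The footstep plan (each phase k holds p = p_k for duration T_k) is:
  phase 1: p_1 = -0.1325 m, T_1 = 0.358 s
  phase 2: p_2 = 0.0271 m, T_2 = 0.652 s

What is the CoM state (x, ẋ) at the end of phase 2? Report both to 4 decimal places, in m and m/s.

phase 1: p=-0.1325, T=0.358, ωT=1.063797, cosh=1.621247, sinh=1.276104; start (x,ẋ)=(-0.135400, 0.183500) → end (x,ẋ)=(-0.058398, 0.286502)
phase 2: p=0.0271, T=0.652, ωT=1.937418, cosh=3.542441, sinh=3.398366; start (x,ẋ)=(-0.058398, 0.286502) → end (x,ẋ)=(0.051888, 0.151538)

x = 0.0519, ẋ = 0.1515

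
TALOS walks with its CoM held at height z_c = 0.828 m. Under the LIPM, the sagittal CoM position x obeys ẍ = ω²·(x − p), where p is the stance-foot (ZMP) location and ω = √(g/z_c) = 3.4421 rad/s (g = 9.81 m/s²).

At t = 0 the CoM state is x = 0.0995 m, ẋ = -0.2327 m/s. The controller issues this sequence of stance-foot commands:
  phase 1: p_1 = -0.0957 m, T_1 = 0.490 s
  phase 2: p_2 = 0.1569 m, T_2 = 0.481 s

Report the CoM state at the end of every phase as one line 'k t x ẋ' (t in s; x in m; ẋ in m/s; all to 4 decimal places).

phase 1: p=-0.0957, T=0.490, ωT=1.686629, cosh=2.793192, sinh=2.608050; start (x,ẋ)=(0.099500, -0.232700) → end (x,ẋ)=(0.273216, 1.102367)
phase 2: p=0.1569, T=0.481, ωT=1.655650, cosh=2.713725, sinh=2.522758; start (x,ẋ)=(0.273216, 1.102367) → end (x,ẋ)=(1.280489, 4.001565)

1 0.4900 0.2732 1.1024
2 0.9710 1.2805 4.0016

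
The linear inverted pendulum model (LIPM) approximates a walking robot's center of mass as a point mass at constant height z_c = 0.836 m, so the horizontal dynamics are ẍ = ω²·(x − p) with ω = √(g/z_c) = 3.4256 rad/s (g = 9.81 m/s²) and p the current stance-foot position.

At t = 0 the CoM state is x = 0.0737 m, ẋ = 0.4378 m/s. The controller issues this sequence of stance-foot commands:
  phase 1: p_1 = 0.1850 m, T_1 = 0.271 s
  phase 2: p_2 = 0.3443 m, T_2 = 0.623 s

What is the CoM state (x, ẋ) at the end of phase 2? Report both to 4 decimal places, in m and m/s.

x = -0.1673, ẋ = -1.6498

phase 1: p=0.1850, T=0.271, ωT=0.928338, cosh=1.462755, sinh=1.067545; start (x,ẋ)=(0.073700, 0.437800) → end (x,ẋ)=(0.158630, 0.233372)
phase 2: p=0.3443, T=0.623, ωT=2.134149, cosh=4.284098, sinh=4.165753; start (x,ẋ)=(0.158630, 0.233372) → end (x,ẋ)=(-0.167332, -1.649757)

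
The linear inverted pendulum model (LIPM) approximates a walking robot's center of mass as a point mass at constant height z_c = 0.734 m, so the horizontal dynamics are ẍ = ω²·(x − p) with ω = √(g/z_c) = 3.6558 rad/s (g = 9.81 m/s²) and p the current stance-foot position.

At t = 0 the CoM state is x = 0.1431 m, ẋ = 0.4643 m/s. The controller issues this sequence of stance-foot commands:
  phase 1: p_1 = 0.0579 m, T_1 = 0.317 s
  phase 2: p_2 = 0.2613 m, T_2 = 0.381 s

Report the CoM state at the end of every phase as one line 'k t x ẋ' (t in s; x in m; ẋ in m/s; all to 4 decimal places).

1 0.3170 0.3894 1.2599
2 0.6980 1.1862 3.5777

phase 1: p=0.0579, T=0.317, ωT=1.158889, cosh=1.750112, sinh=1.436278; start (x,ẋ)=(0.143100, 0.464300) → end (x,ẋ)=(0.389422, 1.259941)
phase 2: p=0.2613, T=0.381, ωT=1.392860, cosh=2.137356, sinh=1.888992; start (x,ẋ)=(0.389422, 1.259941) → end (x,ẋ)=(1.186168, 3.577724)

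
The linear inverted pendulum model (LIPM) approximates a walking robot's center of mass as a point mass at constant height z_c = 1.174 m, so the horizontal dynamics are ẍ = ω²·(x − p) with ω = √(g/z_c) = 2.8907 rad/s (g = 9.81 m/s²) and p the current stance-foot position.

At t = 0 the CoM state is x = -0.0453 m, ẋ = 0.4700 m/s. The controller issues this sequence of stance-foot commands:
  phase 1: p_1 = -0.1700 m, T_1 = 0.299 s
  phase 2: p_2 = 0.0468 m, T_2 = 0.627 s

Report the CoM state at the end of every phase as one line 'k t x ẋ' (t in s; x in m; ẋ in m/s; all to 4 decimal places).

1 0.2990 0.1629 1.0086
2 0.9260 1.4522 4.1723

phase 1: p=-0.1700, T=0.299, ωT=0.864319, cosh=1.397364, sinh=0.976026; start (x,ẋ)=(-0.045300, 0.470000) → end (x,ẋ)=(0.162944, 1.008589)
phase 2: p=0.0468, T=0.627, ωT=1.812469, cosh=3.144401, sinh=2.981151; start (x,ẋ)=(0.162944, 1.008589) → end (x,ẋ)=(1.452151, 4.172292)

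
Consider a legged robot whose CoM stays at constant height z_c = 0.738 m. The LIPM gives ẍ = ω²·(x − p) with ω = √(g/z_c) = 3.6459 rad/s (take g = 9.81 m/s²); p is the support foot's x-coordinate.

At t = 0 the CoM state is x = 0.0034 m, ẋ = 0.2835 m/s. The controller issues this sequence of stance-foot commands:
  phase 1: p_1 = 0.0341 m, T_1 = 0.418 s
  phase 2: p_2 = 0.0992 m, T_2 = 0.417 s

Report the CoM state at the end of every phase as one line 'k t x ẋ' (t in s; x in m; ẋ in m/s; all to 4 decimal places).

1 0.4180 0.1303 0.4369
2 0.8350 0.4346 1.2937

phase 1: p=0.0341, T=0.418, ωT=1.523986, cosh=2.404165, sinh=2.186323; start (x,ẋ)=(0.003400, 0.283500) → end (x,ẋ)=(0.130297, 0.436867)
phase 2: p=0.0992, T=0.417, ωT=1.520340, cosh=2.396209, sinh=2.177572; start (x,ẋ)=(0.130297, 0.436867) → end (x,ẋ)=(0.434642, 1.293715)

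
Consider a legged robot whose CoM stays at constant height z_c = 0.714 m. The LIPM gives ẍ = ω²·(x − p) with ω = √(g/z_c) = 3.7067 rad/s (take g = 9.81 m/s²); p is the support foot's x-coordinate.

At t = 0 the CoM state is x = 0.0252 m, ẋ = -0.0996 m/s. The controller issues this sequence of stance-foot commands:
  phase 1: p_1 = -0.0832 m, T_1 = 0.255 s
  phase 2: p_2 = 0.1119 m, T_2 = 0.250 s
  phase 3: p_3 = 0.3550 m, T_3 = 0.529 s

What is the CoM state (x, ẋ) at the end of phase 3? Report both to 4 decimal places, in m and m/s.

phase 1: p=-0.0832, T=0.255, ωT=0.945209, cosh=1.480974, sinh=1.092376; start (x,ẋ)=(0.025200, -0.099600) → end (x,ẋ)=(0.047985, 0.291418)
phase 2: p=0.1119, T=0.250, ωT=0.926675, cosh=1.460982, sinh=1.065114; start (x,ẋ)=(0.047985, 0.291418) → end (x,ẋ)=(0.102260, 0.173418)
phase 3: p=0.3550, T=0.529, ωT=1.960844, cosh=3.623032, sinh=3.482292; start (x,ẋ)=(0.102260, 0.173418) → end (x,ẋ)=(-0.397766, -2.634021)

x = -0.3978, ẋ = -2.6340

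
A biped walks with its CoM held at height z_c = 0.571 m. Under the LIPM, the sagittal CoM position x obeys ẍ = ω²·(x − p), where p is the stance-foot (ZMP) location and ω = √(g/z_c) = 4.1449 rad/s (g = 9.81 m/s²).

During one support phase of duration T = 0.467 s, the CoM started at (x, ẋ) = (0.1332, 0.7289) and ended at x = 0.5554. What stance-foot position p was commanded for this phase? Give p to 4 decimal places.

ωT = 4.1449·0.467 = 1.935668; cosh(ωT) = 3.536500, sinh(ωT) = 3.392173
x(T) = p + (x₀−p)·cosh(ωT) + (ẋ₀/ω)·sinh(ωT) ⇒ p·(1 − cosh) = x(T) − x₀·cosh − (ẋ₀/ω)·sinh
numerator   = 0.5554 − (0.1332)·3.536500 − (0.7289/4.1449)·3.392173 = -0.512191
denominator = 1 − 3.536500 = -2.536500
p = -0.512191 / -2.536500 = 0.2019

p = 0.2019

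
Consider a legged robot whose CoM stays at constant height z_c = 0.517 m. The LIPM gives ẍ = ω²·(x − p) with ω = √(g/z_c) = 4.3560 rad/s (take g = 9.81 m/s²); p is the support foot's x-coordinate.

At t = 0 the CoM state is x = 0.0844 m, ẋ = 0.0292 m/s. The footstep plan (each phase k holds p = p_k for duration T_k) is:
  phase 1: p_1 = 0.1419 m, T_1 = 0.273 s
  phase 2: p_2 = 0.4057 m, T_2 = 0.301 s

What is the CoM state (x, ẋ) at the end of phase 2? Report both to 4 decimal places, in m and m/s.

phase 1: p=0.1419, T=0.273, ωT=1.189188, cosh=1.794441, sinh=1.489972; start (x,ẋ)=(0.084400, 0.029200) → end (x,ẋ)=(0.048708, -0.320796)
phase 2: p=0.4057, T=0.301, ωT=1.311156, cosh=1.989984, sinh=1.720476; start (x,ẋ)=(0.048708, -0.320796) → end (x,ẋ)=(-0.431413, -3.313821)

x = -0.4314, ẋ = -3.3138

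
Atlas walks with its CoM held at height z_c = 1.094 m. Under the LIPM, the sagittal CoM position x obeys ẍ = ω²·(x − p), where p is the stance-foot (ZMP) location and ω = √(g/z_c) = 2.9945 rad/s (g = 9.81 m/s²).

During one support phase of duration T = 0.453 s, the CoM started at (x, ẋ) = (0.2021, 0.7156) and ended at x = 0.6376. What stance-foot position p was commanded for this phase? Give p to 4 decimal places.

ωT = 2.9945·0.453 = 1.356509; cosh(ωT) = 2.070086, sinh(ωT) = 1.812527
x(T) = p + (x₀−p)·cosh(ωT) + (ẋ₀/ω)·sinh(ωT) ⇒ p·(1 − cosh) = x(T) − x₀·cosh − (ẋ₀/ω)·sinh
numerator   = 0.6376 − (0.2021)·2.070086 − (0.7156/2.9945)·1.812527 = -0.213907
denominator = 1 − 2.070086 = -1.070086
p = -0.213907 / -1.070086 = 0.1999

p = 0.1999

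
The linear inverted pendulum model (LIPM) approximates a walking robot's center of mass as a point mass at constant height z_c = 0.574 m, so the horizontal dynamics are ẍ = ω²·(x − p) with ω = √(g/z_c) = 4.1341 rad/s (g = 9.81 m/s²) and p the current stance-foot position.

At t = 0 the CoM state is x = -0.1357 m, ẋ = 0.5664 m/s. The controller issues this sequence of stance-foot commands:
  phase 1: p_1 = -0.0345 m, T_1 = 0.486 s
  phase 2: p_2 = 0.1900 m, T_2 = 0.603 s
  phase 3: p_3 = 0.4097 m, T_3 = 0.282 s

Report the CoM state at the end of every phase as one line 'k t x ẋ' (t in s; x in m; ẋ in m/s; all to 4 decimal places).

1 0.4860 0.0830 0.6180
2 1.0890 0.4365 1.1069
3 1.3710 0.8447 2.1089

phase 1: p=-0.0345, T=0.486, ωT=2.009173, cosh=3.795622, sinh=3.661523; start (x,ẋ)=(-0.135700, 0.566400) → end (x,ẋ)=(0.083037, 0.617966)
phase 2: p=0.1900, T=0.603, ωT=2.492862, cosh=6.089261, sinh=6.006588; start (x,ẋ)=(0.083037, 0.617966) → end (x,ẋ)=(0.436538, 1.106860)
phase 3: p=0.4097, T=0.282, ωT=1.165816, cosh=1.760104, sinh=1.448436; start (x,ẋ)=(0.436538, 1.106860) → end (x,ẋ)=(0.844741, 2.108895)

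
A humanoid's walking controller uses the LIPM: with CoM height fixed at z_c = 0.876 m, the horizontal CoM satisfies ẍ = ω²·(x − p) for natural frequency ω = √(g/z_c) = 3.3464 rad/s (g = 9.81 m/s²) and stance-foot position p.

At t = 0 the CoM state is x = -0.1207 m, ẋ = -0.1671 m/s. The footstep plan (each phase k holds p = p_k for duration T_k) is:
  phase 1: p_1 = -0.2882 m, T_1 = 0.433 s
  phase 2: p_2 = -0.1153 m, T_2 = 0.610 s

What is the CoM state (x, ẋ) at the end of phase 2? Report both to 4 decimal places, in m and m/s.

x = 1.1389, ẋ = 4.2500

phase 1: p=-0.2882, T=0.433, ωT=1.448991, cosh=2.246812, sinh=2.012005; start (x,ẋ)=(-0.120700, -0.167100) → end (x,ẋ)=(-0.012327, 0.752331)
phase 2: p=-0.1153, T=0.610, ωT=2.041304, cosh=3.915252, sinh=3.785393; start (x,ẋ)=(-0.012327, 0.752331) → end (x,ẋ)=(1.138889, 4.249967)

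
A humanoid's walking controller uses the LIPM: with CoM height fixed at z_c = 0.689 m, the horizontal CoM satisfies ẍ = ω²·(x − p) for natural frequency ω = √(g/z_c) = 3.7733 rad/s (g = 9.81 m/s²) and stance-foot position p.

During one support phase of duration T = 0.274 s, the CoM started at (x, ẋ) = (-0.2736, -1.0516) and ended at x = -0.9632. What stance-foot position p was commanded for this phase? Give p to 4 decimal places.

p = 0.3213

ωT = 3.7733·0.274 = 1.033884; cosh(ωT) = 1.583795, sinh(ωT) = 1.228172
x(T) = p + (x₀−p)·cosh(ωT) + (ẋ₀/ω)·sinh(ωT) ⇒ p·(1 − cosh) = x(T) − x₀·cosh − (ẋ₀/ω)·sinh
numerator   = -0.9632 − (-0.2736)·1.583795 − (-1.0516/3.7733)·1.228172 = -0.187588
denominator = 1 − 1.583795 = -0.583795
p = -0.187588 / -0.583795 = 0.3213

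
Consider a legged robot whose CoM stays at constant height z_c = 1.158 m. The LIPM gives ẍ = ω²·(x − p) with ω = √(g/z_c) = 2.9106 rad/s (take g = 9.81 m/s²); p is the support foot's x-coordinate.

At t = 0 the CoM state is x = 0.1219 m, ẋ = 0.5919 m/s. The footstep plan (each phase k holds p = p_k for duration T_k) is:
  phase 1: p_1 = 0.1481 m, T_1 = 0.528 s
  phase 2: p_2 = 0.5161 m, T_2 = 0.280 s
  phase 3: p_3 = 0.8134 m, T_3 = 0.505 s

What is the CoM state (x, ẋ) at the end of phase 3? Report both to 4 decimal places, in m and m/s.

x = 2.3501, ẋ = 4.7954

phase 1: p=0.1481, T=0.528, ωT=1.536797, cosh=2.432371, sinh=2.217302; start (x,ẋ)=(0.121900, 0.591900) → end (x,ẋ)=(0.535283, 1.270634)
phase 2: p=0.5161, T=0.280, ωT=0.814968, cosh=1.350878, sinh=0.908225; start (x,ẋ)=(0.535283, 1.270634) → end (x,ẋ)=(0.938503, 1.767181)
phase 3: p=0.8134, T=0.505, ωT=1.469853, cosh=2.289278, sinh=2.059318; start (x,ẋ)=(0.938503, 1.767181) → end (x,ẋ)=(2.350117, 4.795414)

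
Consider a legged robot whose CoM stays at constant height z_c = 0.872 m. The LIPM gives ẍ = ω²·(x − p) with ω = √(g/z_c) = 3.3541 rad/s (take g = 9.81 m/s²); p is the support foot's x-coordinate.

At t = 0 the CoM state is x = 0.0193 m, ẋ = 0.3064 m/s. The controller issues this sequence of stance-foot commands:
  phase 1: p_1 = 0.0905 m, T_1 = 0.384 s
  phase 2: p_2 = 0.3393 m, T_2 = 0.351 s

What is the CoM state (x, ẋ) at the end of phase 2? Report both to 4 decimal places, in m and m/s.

x = 0.0089, ẋ = -0.8048

phase 1: p=0.0905, T=0.384, ωT=1.287974, cosh=1.950632, sinh=1.674803; start (x,ẋ)=(0.019300, 0.306400) → end (x,ẋ)=(0.104610, 0.197711)
phase 2: p=0.3393, T=0.351, ωT=1.177289, cosh=1.776838, sinh=1.468725; start (x,ẋ)=(0.104610, 0.197711) → end (x,ẋ)=(0.008869, -0.804843)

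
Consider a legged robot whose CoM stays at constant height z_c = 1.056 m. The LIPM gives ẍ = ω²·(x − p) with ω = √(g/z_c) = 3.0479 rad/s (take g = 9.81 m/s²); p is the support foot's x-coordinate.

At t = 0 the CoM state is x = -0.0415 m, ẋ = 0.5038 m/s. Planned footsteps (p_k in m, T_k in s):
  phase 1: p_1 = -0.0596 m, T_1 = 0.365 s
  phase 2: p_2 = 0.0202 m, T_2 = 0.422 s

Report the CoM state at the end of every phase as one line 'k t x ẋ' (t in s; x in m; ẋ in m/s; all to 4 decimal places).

1 0.3650 0.1951 0.9239
2 0.7870 0.8676 2.6906

phase 1: p=-0.0596, T=0.365, ωT=1.112483, cosh=1.685323, sinh=1.356581; start (x,ẋ)=(-0.041500, 0.503800) → end (x,ẋ)=(0.195139, 0.923904)
phase 2: p=0.0202, T=0.422, ωT=1.286214, cosh=1.947687, sinh=1.671372; start (x,ẋ)=(0.195139, 0.923904) → end (x,ẋ)=(0.867566, 2.690646)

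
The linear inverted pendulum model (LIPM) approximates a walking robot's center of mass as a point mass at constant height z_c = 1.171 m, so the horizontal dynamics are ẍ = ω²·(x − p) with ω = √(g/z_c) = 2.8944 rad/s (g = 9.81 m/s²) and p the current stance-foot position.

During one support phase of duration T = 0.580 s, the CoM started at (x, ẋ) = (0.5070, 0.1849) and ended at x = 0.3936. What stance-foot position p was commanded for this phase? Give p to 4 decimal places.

ωT = 2.8944·0.580 = 1.678752; cosh(ωT) = 2.772735, sinh(ωT) = 2.586129
x(T) = p + (x₀−p)·cosh(ωT) + (ẋ₀/ω)·sinh(ωT) ⇒ p·(1 − cosh) = x(T) − x₀·cosh − (ẋ₀/ω)·sinh
numerator   = 0.3936 − (0.5070)·2.772735 − (0.1849/2.8944)·2.586129 = -1.177384
denominator = 1 − 2.772735 = -1.772735
p = -1.177384 / -1.772735 = 0.6642

p = 0.6642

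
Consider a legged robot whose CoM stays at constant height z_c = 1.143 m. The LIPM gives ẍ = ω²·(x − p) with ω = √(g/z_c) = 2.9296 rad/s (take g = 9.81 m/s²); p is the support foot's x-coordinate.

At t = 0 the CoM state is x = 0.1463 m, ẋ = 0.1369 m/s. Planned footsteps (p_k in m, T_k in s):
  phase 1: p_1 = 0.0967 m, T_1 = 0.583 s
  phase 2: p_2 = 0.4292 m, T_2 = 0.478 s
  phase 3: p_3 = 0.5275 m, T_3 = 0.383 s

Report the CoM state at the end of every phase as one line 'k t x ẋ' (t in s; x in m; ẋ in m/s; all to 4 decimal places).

1 0.5830 0.3627 0.7778
2 1.0610 0.7920 1.3025
3 1.4440 1.5869 3.2756

phase 1: p=0.0967, T=0.583, ωT=1.707957, cosh=2.849456, sinh=2.668220; start (x,ẋ)=(0.146300, 0.136900) → end (x,ẋ)=(0.362719, 0.777805)
phase 2: p=0.4292, T=0.478, ωT=1.400349, cosh=2.151563, sinh=1.905052; start (x,ẋ)=(0.362719, 0.777805) → end (x,ẋ)=(0.791950, 1.302461)
phase 3: p=0.5275, T=0.383, ωT=1.122037, cosh=1.698359, sinh=1.372744; start (x,ẋ)=(0.791950, 1.302461) → end (x,ẋ)=(1.586935, 3.275557)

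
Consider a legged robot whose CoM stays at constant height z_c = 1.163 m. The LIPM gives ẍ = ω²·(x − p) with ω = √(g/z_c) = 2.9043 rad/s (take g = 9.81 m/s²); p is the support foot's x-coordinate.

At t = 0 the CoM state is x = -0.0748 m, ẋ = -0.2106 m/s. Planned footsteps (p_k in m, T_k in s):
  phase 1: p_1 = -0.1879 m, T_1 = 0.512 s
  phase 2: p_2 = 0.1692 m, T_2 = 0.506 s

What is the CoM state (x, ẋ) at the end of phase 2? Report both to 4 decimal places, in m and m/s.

phase 1: p=-0.1879, T=0.512, ωT=1.487002, cosh=2.324930, sinh=2.098881; start (x,ẋ)=(-0.074800, -0.210600) → end (x,ẋ)=(-0.077147, 0.199802)
phase 2: p=0.1692, T=0.506, ωT=1.469576, cosh=2.288707, sinh=2.058684; start (x,ẋ)=(-0.077147, 0.199802) → end (x,ẋ)=(-0.252988, -1.015628)

x = -0.2530, ẋ = -1.0156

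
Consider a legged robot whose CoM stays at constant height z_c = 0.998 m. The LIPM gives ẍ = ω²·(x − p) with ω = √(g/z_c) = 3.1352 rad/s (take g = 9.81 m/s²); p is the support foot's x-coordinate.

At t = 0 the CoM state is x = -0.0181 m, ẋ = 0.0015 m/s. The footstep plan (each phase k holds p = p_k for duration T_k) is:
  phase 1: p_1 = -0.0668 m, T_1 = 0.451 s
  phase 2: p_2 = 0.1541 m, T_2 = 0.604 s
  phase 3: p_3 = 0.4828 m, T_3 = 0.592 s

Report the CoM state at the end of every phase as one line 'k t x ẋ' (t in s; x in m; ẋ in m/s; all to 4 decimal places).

1 0.4510 0.0402 0.2986
2 1.0550 0.0764 -0.1450
3 1.6470 -0.9936 -4.4524

phase 1: p=-0.0668, T=0.451, ωT=1.413975, cosh=2.177722, sinh=1.934548; start (x,ẋ)=(-0.018100, 0.001500) → end (x,ẋ)=(0.040181, 0.298642)
phase 2: p=0.1541, T=0.604, ωT=1.893661, cosh=3.397083, sinh=3.246563; start (x,ẋ)=(0.040181, 0.298642) → end (x,ẋ)=(0.076356, -0.145032)
phase 3: p=0.4828, T=0.592, ωT=1.856038, cosh=3.277315, sinh=3.121024; start (x,ẋ)=(0.076356, -0.145032) → end (x,ẋ)=(-0.993622, -4.452387)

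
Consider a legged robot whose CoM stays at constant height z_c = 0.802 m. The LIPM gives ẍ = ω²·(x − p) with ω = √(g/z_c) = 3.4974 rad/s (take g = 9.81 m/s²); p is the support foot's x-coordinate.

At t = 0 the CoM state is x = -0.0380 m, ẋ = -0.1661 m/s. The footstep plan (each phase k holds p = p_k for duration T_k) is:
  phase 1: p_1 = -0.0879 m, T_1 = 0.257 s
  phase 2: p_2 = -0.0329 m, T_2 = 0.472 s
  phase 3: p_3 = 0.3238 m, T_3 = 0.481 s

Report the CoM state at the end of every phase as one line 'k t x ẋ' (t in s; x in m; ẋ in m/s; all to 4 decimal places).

phase 1: p=-0.0879, T=0.257, ωT=0.898832, cosh=1.431888, sinh=1.024843; start (x,ẋ)=(-0.038000, -0.166100) → end (x,ẋ)=(-0.065121, -0.058981)
phase 2: p=-0.0329, T=0.472, ωT=1.650773, cosh=2.701453, sinh=2.509552; start (x,ẋ)=(-0.065121, -0.058981) → end (x,ẋ)=(-0.162265, -0.442135)
phase 3: p=0.3238, T=0.481, ωT=1.682249, cosh=2.781797, sinh=2.595842; start (x,ẋ)=(-0.162265, -0.442135) → end (x,ẋ)=(-1.356496, -5.642769)

1 0.2570 -0.0651 -0.0590
2 0.7290 -0.1623 -0.4421
3 1.2100 -1.3565 -5.6428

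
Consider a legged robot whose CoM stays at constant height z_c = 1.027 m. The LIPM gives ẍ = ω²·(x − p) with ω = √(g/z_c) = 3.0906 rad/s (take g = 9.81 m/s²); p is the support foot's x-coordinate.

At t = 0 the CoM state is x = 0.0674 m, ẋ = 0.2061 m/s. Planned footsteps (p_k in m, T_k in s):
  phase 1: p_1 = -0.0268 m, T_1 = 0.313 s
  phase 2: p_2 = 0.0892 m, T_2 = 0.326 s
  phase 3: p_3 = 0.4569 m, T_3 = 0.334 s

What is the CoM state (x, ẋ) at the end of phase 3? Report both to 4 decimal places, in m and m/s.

phase 1: p=-0.0268, T=0.313, ωT=0.967358, cosh=1.505535, sinh=1.125449; start (x,ẋ)=(0.067400, 0.206100) → end (x,ẋ)=(0.190073, 0.637948)
phase 2: p=0.0892, T=0.326, ωT=1.007536, cosh=1.551980, sinh=1.186863; start (x,ẋ)=(0.190073, 0.637948) → end (x,ẋ)=(0.490740, 1.360097)
phase 3: p=0.4569, T=0.334, ωT=1.032260, cosh=1.581803, sinh=1.225602; start (x,ẋ)=(0.490740, 1.360097) → end (x,ẋ)=(1.049785, 2.279586)

x = 1.0498, ẋ = 2.2796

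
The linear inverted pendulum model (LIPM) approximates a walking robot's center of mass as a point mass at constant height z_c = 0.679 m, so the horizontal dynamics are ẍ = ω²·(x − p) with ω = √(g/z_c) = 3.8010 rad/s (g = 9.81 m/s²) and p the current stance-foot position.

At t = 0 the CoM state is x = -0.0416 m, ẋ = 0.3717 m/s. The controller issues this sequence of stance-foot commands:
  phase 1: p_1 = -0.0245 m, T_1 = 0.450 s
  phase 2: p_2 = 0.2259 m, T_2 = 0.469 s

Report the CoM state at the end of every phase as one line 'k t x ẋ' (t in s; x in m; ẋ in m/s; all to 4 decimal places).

1 0.4500 0.1883 0.8877
2 0.9190 0.7856 2.3007

phase 1: p=-0.0245, T=0.450, ωT=1.710450, cosh=2.856117, sinh=2.675333; start (x,ẋ)=(-0.041600, 0.371700) → end (x,ẋ)=(0.188281, 0.887730)
phase 2: p=0.2259, T=0.469, ωT=1.782669, cosh=3.056946, sinh=2.888758; start (x,ẋ)=(0.188281, 0.887730) → end (x,ẋ)=(0.785576, 2.300684)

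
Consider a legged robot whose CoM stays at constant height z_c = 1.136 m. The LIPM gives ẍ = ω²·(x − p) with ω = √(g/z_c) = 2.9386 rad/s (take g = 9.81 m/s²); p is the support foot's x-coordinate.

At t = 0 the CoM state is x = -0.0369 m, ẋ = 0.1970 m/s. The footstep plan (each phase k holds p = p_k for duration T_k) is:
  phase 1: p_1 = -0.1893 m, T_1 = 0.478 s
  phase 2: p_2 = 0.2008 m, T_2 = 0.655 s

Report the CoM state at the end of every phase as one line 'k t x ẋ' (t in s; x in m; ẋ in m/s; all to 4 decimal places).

phase 1: p=-0.1893, T=0.478, ωT=1.404651, cosh=2.159778, sinh=1.914326; start (x,ẋ)=(-0.036900, 0.197000) → end (x,ẋ)=(0.268184, 1.282793)
phase 2: p=0.2008, T=0.655, ωT=1.924783, cosh=3.499784, sinh=3.353877; start (x,ẋ)=(0.268184, 1.282793) → end (x,ẋ)=(1.900705, 5.153617)

1 0.4780 0.2682 1.2828
2 1.1330 1.9007 5.1536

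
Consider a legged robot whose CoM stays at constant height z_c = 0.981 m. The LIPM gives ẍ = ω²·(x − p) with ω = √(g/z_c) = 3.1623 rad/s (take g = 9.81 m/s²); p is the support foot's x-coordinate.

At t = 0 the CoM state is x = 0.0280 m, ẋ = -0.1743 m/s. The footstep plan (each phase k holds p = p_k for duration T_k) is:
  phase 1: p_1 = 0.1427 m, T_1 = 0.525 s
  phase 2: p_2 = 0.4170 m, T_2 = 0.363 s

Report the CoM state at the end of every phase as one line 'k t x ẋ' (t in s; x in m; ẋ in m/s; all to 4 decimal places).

1 0.5250 -0.3096 -1.3946
2 0.8880 -1.4682 -5.6751

phase 1: p=0.1427, T=0.525, ωT=1.660208, cosh=2.725251, sinh=2.535151; start (x,ẋ)=(0.028000, -0.174300) → end (x,ẋ)=(-0.309619, -1.394551)
phase 2: p=0.4170, T=0.363, ωT=1.147915, cosh=1.734456, sinh=1.417158; start (x,ẋ)=(-0.309619, -1.394551) → end (x,ẋ)=(-1.468245, -5.675116)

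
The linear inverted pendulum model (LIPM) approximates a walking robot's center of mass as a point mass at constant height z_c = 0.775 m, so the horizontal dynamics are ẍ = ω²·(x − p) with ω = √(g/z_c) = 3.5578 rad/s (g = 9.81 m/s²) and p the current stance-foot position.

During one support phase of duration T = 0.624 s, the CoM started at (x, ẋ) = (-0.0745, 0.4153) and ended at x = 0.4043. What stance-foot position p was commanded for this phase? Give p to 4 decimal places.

ωT = 3.5578·0.624 = 2.220067; cosh(ωT) = 4.658276, sinh(ωT) = 4.549674
x(T) = p + (x₀−p)·cosh(ωT) + (ẋ₀/ω)·sinh(ωT) ⇒ p·(1 − cosh) = x(T) − x₀·cosh − (ẋ₀/ω)·sinh
numerator   = 0.4043 − (-0.0745)·4.658276 − (0.4153/3.5578)·4.549674 = 0.220261
denominator = 1 − 4.658276 = -3.658276
p = 0.220261 / -3.658276 = -0.0602

p = -0.0602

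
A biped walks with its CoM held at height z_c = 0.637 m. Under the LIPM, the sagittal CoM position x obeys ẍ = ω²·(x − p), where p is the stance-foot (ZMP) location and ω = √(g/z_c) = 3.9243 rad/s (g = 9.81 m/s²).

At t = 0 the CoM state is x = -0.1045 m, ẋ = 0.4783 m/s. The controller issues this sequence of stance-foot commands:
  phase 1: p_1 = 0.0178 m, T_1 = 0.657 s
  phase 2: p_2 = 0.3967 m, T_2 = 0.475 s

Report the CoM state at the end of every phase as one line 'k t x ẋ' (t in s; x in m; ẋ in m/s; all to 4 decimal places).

1 0.6570 0.0058 0.0256
2 1.1320 -0.8738 -4.7440

phase 1: p=0.0178, T=0.657, ωT=2.578265, cosh=6.625084, sinh=6.549178; start (x,ẋ)=(-0.104500, 0.478300) → end (x,ẋ)=(0.005777, 0.025553)
phase 2: p=0.3967, T=0.475, ωT=1.864043, cosh=3.302401, sinh=3.147356; start (x,ẋ)=(0.005777, 0.025553) → end (x,ẋ)=(-0.873792, -4.743976)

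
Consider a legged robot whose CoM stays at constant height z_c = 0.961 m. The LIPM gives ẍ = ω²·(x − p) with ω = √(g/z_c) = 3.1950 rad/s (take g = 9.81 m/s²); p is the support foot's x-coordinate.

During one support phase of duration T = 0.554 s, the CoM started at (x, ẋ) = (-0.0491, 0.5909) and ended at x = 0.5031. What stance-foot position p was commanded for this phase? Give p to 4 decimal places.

ωT = 3.1950·0.554 = 1.770030; cosh(ωT) = 3.020679, sinh(ωT) = 2.850351
x(T) = p + (x₀−p)·cosh(ωT) + (ẋ₀/ω)·sinh(ωT) ⇒ p·(1 − cosh) = x(T) − x₀·cosh − (ẋ₀/ω)·sinh
numerator   = 0.5031 − (-0.0491)·3.020679 − (0.5909/3.1950)·2.850351 = 0.124257
denominator = 1 − 3.020679 = -2.020679
p = 0.124257 / -2.020679 = -0.0615

p = -0.0615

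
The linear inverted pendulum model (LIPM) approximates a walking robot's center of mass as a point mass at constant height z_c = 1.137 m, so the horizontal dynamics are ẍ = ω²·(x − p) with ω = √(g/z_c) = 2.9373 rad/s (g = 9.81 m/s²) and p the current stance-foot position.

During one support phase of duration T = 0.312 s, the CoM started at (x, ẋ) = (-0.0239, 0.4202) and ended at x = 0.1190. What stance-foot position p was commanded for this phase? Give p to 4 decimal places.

ωT = 2.9373·0.312 = 0.916438; cosh(ωT) = 1.450154, sinh(ωT) = 1.050213
x(T) = p + (x₀−p)·cosh(ωT) + (ẋ₀/ω)·sinh(ωT) ⇒ p·(1 − cosh) = x(T) − x₀·cosh − (ẋ₀/ω)·sinh
numerator   = 0.1190 − (-0.0239)·1.450154 − (0.4202/2.9373)·1.050213 = 0.003419
denominator = 1 − 1.450154 = -0.450154
p = 0.003419 / -0.450154 = -0.0076

p = -0.0076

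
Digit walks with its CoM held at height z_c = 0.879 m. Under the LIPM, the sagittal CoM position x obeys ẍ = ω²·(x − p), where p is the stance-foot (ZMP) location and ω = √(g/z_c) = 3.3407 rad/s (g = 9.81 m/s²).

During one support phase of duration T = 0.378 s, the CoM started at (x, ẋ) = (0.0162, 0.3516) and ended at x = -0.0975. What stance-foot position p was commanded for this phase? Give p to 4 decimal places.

p = 0.3295

ωT = 3.3407·0.378 = 1.262785; cosh(ωT) = 1.909059, sinh(ωT) = 1.626193
x(T) = p + (x₀−p)·cosh(ωT) + (ẋ₀/ω)·sinh(ωT) ⇒ p·(1 − cosh) = x(T) − x₀·cosh − (ẋ₀/ω)·sinh
numerator   = -0.0975 − (0.0162)·1.909059 − (0.3516/3.3407)·1.626193 = -0.299579
denominator = 1 − 1.909059 = -0.909059
p = -0.299579 / -0.909059 = 0.3295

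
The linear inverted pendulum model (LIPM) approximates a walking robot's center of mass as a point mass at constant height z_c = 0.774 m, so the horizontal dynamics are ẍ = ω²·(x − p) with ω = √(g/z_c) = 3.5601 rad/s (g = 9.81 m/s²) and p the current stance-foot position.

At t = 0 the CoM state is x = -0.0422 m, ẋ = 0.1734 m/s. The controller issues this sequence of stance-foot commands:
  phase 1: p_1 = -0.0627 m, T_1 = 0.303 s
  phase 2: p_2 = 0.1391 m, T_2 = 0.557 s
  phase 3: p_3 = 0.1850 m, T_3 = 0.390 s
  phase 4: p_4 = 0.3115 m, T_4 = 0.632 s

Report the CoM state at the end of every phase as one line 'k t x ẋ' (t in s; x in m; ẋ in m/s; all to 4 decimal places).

phase 1: p=-0.0627, T=0.303, ωT=1.078710, cosh=1.640459, sinh=1.300425; start (x,ẋ)=(-0.042200, 0.173400) → end (x,ẋ)=(0.034269, 0.379363)
phase 2: p=0.1391, T=0.557, ωT=1.982976, cosh=3.700993, sinh=3.563334; start (x,ẋ)=(0.034269, 0.379363) → end (x,ẋ)=(0.130828, 0.074148)
phase 3: p=0.1850, T=0.390, ωT=1.388439, cosh=2.129026, sinh=1.879562; start (x,ẋ)=(0.130828, 0.074148) → end (x,ẋ)=(0.108812, -0.204629)
phase 4: p=0.3115, T=0.632, ωT=2.249983, cosh=4.796489, sinh=4.691088; start (x,ẋ)=(0.108812, -0.204629) → end (x,ẋ)=(-0.930328, -4.366545)

1 0.3030 0.0343 0.3794
2 0.8600 0.1308 0.0741
3 1.2500 0.1088 -0.2046
4 1.8820 -0.9303 -4.3665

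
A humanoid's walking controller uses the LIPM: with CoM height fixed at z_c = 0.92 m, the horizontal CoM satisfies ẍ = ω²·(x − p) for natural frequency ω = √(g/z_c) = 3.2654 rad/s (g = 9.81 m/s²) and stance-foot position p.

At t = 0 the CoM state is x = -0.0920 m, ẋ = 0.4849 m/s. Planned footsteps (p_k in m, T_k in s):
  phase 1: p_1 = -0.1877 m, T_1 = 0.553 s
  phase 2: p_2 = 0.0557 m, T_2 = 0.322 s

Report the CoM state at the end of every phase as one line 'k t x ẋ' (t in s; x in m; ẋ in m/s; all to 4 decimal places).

phase 1: p=-0.1877, T=0.553, ωT=1.805766, cosh=3.124490, sinh=2.960142; start (x,ẋ)=(-0.092000, 0.484900) → end (x,ẋ)=(0.550884, 2.440106)
phase 2: p=0.0557, T=0.322, ωT=1.051459, cosh=1.605625, sinh=1.256198; start (x,ẋ)=(0.550884, 2.440106) → end (x,ẋ)=(1.789487, 5.949134)

1 0.5530 0.5509 2.4401
2 0.8750 1.7895 5.9491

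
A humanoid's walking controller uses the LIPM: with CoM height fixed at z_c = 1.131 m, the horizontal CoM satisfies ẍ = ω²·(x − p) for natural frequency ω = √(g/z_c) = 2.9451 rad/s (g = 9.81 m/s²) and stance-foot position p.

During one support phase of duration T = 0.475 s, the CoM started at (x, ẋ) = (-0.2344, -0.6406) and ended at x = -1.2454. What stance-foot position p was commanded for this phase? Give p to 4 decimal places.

p = 0.2855

ωT = 2.9451·0.475 = 1.398923; cosh(ωT) = 2.148848, sinh(ωT) = 1.901985
x(T) = p + (x₀−p)·cosh(ωT) + (ẋ₀/ω)·sinh(ωT) ⇒ p·(1 − cosh) = x(T) − x₀·cosh − (ẋ₀/ω)·sinh
numerator   = -1.2454 − (-0.2344)·2.148848 − (-0.6406/2.9451)·1.901985 = -0.328002
denominator = 1 − 2.148848 = -1.148848
p = -0.328002 / -1.148848 = 0.2855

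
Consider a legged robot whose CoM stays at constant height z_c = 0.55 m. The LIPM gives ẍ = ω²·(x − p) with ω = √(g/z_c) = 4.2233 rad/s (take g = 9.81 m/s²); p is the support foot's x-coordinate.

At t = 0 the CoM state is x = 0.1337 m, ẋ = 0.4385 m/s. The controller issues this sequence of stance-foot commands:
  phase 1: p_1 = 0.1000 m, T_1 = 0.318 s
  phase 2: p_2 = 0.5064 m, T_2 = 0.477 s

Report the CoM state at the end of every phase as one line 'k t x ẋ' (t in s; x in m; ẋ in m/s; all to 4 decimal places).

1 0.3180 0.3543 1.1511
2 0.7950 0.9294 2.0259

phase 1: p=0.1000, T=0.318, ωT=1.343009, cosh=2.045806, sinh=1.784747; start (x,ẋ)=(0.133700, 0.438500) → end (x,ẋ)=(0.354252, 1.151101)
phase 2: p=0.5064, T=0.477, ωT=2.014514, cosh=3.815234, sinh=3.681849; start (x,ẋ)=(0.354252, 1.151101) → end (x,ẋ)=(0.929442, 2.025882)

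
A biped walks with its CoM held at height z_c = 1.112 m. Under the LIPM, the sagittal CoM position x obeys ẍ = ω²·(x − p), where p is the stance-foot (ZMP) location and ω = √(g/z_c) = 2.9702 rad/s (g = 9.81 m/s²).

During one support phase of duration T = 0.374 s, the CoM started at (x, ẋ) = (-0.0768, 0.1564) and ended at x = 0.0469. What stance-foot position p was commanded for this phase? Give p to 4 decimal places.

p = -0.1535

ωT = 2.9702·0.374 = 1.110855; cosh(ωT) = 1.683115, sinh(ωT) = 1.353838
x(T) = p + (x₀−p)·cosh(ωT) + (ẋ₀/ω)·sinh(ωT) ⇒ p·(1 − cosh) = x(T) − x₀·cosh − (ẋ₀/ω)·sinh
numerator   = 0.0469 − (-0.0768)·1.683115 − (0.1564/2.9702)·1.353838 = 0.104875
denominator = 1 − 1.683115 = -0.683115
p = 0.104875 / -0.683115 = -0.1535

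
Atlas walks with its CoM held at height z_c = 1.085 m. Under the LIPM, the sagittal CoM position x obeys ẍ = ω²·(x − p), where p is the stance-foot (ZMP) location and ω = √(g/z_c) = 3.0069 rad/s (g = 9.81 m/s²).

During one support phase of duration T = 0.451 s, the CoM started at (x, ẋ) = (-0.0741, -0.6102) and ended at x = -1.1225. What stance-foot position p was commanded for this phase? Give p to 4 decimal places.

ωT = 3.0069·0.451 = 1.356112; cosh(ωT) = 2.069367, sinh(ωT) = 1.811707
x(T) = p + (x₀−p)·cosh(ωT) + (ẋ₀/ω)·sinh(ωT) ⇒ p·(1 − cosh) = x(T) − x₀·cosh − (ẋ₀/ω)·sinh
numerator   = -1.1225 − (-0.0741)·2.069367 − (-0.6102/3.0069)·1.811707 = -0.601504
denominator = 1 − 2.069367 = -1.069367
p = -0.601504 / -1.069367 = 0.5625

p = 0.5625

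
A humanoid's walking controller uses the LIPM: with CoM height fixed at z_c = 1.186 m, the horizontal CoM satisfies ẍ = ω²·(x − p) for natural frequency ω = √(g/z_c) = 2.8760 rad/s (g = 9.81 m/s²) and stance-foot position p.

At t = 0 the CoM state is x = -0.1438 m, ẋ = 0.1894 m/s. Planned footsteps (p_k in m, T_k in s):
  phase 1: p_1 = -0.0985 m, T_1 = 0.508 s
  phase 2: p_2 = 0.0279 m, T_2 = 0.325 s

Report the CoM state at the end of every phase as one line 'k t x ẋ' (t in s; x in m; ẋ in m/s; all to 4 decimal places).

phase 1: p=-0.0985, T=0.508, ωT=1.461008, cosh=2.271152, sinh=2.039150; start (x,ẋ)=(-0.143800, 0.189400) → end (x,ẋ)=(-0.067094, 0.164490)
phase 2: p=0.0279, T=0.325, ωT=0.934700, cosh=1.469577, sinh=1.076873; start (x,ẋ)=(-0.067094, 0.164490) → end (x,ẋ)=(-0.050111, -0.052475)

1 0.5080 -0.0671 0.1645
2 0.8330 -0.0501 -0.0525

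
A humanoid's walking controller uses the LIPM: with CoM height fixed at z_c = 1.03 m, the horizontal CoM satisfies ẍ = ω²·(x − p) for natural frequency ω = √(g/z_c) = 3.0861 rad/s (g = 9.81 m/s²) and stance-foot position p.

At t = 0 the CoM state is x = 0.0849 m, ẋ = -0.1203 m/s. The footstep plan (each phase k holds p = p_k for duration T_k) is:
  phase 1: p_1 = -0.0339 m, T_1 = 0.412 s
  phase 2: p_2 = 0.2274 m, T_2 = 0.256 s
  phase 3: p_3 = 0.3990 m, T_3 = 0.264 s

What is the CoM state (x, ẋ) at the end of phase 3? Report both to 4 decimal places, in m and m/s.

x = 0.2035, ẋ = -0.2343

phase 1: p=-0.0339, T=0.412, ωT=1.271473, cosh=1.923260, sinh=1.642842; start (x,ẋ)=(0.084900, -0.120300) → end (x,ẋ)=(0.130543, 0.370945)
phase 2: p=0.2274, T=0.256, ωT=0.790042, cosh=1.328657, sinh=0.874831; start (x,ẋ)=(0.130543, 0.370945) → end (x,ẋ)=(0.203864, 0.231363)
phase 3: p=0.3990, T=0.264, ωT=0.814730, cosh=1.350663, sinh=0.907904; start (x,ẋ)=(0.203864, 0.231363) → end (x,ẋ)=(0.203502, -0.234254)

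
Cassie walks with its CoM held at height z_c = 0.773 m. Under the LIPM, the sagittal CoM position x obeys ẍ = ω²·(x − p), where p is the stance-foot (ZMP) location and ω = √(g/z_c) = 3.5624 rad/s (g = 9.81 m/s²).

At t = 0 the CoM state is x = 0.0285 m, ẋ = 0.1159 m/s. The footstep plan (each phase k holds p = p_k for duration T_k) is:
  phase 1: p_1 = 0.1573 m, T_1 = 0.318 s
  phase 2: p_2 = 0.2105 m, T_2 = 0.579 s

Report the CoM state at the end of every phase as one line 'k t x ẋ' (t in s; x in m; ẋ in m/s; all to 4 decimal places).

1 0.3180 -0.0181 -0.4398
2 0.8970 -1.1809 -4.9092

phase 1: p=0.1573, T=0.318, ωT=1.132843, cosh=1.713293, sinh=1.391177; start (x,ẋ)=(0.028500, 0.115900) → end (x,ẋ)=(-0.018111, -0.439753)
phase 2: p=0.2105, T=0.579, ωT=2.062630, cosh=3.996874, sinh=3.869755; start (x,ẋ)=(-0.018111, -0.439753) → end (x,ẋ)=(-1.180924, -4.909184)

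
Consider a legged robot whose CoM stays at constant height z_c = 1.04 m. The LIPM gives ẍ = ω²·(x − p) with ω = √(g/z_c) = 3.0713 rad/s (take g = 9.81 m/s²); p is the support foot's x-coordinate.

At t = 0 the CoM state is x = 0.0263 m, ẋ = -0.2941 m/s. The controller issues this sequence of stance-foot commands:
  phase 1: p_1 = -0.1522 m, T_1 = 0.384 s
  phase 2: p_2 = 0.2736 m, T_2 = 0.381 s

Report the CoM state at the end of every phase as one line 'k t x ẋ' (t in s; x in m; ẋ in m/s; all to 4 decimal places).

phase 1: p=-0.1522, T=0.384, ωT=1.179379, cosh=1.779912, sinh=1.472442; start (x,ẋ)=(0.026300, -0.294100) → end (x,ẋ)=(0.024517, 0.283761)
phase 2: p=0.2736, T=0.381, ωT=1.170165, cosh=1.766420, sinh=1.456105; start (x,ẋ)=(0.024517, 0.283761) → end (x,ẋ)=(-0.031854, -0.612693)

1 0.3840 0.0245 0.2838
2 0.7650 -0.0319 -0.6127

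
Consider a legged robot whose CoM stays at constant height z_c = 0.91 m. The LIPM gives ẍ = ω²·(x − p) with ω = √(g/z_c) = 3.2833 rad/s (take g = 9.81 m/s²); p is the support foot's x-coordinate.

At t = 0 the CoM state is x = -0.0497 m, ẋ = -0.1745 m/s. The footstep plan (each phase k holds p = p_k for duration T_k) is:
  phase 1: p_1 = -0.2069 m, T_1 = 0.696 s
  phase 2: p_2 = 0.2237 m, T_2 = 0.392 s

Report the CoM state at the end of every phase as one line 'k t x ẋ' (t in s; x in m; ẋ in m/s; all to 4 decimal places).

phase 1: p=-0.2069, T=0.696, ωT=2.285177, cosh=4.964590, sinh=4.862834; start (x,ẋ)=(-0.049700, -0.174500) → end (x,ẋ)=(0.315085, 1.643557)
phase 2: p=0.2237, T=0.392, ωT=1.287054, cosh=1.949091, sinh=1.673008; start (x,ẋ)=(0.315085, 1.643557) → end (x,ẋ)=(1.239293, 3.705417)

1 0.6960 0.3151 1.6436
2 1.0880 1.2393 3.7054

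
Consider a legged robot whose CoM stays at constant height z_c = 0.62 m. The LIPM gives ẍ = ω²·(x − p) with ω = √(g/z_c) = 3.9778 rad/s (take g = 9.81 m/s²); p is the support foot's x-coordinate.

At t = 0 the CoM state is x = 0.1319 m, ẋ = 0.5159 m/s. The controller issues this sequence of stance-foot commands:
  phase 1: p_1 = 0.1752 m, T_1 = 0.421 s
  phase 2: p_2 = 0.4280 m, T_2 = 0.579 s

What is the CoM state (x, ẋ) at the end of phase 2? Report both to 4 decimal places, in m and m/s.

x = 1.4558, ẋ = 4.2016

phase 1: p=0.1752, T=0.421, ωT=1.674654, cosh=2.762160, sinh=2.574787; start (x,ẋ)=(0.131900, 0.515900) → end (x,ẋ)=(0.389535, 0.981520)
phase 2: p=0.4280, T=0.579, ωT=2.303146, cosh=5.052778, sinh=4.952834; start (x,ẋ)=(0.389535, 0.981520) → end (x,ẋ)=(1.455754, 4.201590)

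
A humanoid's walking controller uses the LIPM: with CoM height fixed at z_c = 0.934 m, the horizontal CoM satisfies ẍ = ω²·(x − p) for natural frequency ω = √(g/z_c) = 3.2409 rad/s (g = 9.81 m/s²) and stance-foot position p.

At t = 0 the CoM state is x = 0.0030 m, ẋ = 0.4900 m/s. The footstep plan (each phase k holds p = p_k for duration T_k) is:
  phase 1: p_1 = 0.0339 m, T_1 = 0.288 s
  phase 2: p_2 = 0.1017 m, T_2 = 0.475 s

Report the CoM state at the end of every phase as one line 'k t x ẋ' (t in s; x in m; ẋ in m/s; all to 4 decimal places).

1 0.2880 0.1511 0.6117
2 0.7630 0.6418 1.8473

phase 1: p=0.0339, T=0.288, ωT=0.933379, cosh=1.468155, sinh=1.074933; start (x,ẋ)=(0.003000, 0.490000) → end (x,ẋ)=(0.151056, 0.611748)
phase 2: p=0.1017, T=0.475, ωT=1.539427, cosh=2.438212, sinh=2.223708; start (x,ẋ)=(0.151056, 0.611748) → end (x,ẋ)=(0.641784, 1.847271)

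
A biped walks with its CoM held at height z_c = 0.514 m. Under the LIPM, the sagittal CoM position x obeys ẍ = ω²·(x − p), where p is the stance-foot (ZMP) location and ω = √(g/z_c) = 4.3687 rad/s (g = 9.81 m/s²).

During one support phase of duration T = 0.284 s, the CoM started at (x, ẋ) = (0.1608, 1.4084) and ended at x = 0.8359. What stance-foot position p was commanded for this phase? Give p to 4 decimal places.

ωT = 4.3687·0.284 = 1.240711; cosh(ωT) = 1.873625, sinh(ωT) = 1.584446
x(T) = p + (x₀−p)·cosh(ωT) + (ẋ₀/ω)·sinh(ωT) ⇒ p·(1 − cosh) = x(T) − x₀·cosh − (ẋ₀/ω)·sinh
numerator   = 0.8359 − (0.1608)·1.873625 − (1.4084/4.3687)·1.584446 = 0.023821
denominator = 1 − 1.873625 = -0.873625
p = 0.023821 / -0.873625 = -0.0273

p = -0.0273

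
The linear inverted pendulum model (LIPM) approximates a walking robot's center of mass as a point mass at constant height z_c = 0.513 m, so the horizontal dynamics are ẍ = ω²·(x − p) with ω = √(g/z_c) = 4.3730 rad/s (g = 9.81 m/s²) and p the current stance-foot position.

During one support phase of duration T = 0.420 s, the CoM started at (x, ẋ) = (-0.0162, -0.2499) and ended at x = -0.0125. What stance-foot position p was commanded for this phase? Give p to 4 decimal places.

ωT = 4.3730·0.420 = 1.836660; cosh(ωT) = 3.217446, sinh(ωT) = 3.058097
x(T) = p + (x₀−p)·cosh(ωT) + (ẋ₀/ω)·sinh(ωT) ⇒ p·(1 − cosh) = x(T) − x₀·cosh − (ẋ₀/ω)·sinh
numerator   = -0.0125 − (-0.0162)·3.217446 − (-0.2499/4.3730)·3.058097 = 0.214381
denominator = 1 − 3.217446 = -2.217446
p = 0.214381 / -2.217446 = -0.0967

p = -0.0967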